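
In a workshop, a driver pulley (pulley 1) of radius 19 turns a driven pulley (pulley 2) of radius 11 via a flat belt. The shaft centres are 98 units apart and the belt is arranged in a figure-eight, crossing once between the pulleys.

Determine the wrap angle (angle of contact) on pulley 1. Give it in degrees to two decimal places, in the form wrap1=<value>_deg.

wrap1=215.65_deg

crossed belt: β = asin((r1+r2)/C) = asin(30/98) = 17.8257°
wrap1 = wrap2 = π + 2β = 215.6514°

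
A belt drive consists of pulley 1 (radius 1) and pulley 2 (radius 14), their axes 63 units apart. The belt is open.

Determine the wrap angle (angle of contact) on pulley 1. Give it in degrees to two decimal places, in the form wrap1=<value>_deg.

open belt: β = asin((r2−r1)/C) = asin(13/63) = 11.9085°
wrap1 = π − 2β = 156.1830°
wrap2 = π + 2β = 203.8170°

wrap1=156.18_deg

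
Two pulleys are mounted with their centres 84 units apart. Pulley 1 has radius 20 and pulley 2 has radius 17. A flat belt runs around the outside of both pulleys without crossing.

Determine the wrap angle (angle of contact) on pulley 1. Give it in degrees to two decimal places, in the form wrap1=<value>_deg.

wrap1=184.09_deg

open belt: β = asin((r2−r1)/C) = asin(-3/84) = -2.0467°
wrap1 = π − 2β = 184.0934°
wrap2 = π + 2β = 175.9066°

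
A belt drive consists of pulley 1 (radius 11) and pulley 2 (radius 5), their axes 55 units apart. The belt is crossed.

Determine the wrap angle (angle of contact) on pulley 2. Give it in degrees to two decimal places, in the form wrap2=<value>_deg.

crossed belt: β = asin((r1+r2)/C) = asin(16/55) = 16.9124°
wrap1 = wrap2 = π + 2β = 213.8248°

wrap2=213.82_deg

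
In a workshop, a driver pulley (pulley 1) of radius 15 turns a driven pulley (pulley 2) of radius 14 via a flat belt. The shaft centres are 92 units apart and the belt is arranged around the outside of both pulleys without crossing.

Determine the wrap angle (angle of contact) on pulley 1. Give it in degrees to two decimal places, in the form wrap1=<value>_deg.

open belt: β = asin((r2−r1)/C) = asin(-1/92) = -0.6228°
wrap1 = π − 2β = 181.2456°
wrap2 = π + 2β = 178.7544°

wrap1=181.25_deg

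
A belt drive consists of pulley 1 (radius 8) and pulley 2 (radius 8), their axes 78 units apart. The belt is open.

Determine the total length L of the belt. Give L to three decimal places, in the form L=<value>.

L=206.265

open belt: β = asin((r2−r1)/C) = asin(0/78) = 0.0000°
wrap1 = π − 2β = 180.0000°
wrap2 = π + 2β = 180.0000°
tangent length = C·cosβ = 78.0000
L = r1·wrap1 + r2·wrap2 + 2·C·cosβ = 8·3.1416 + 8·3.1416 + 2·78.0000 = 206.2655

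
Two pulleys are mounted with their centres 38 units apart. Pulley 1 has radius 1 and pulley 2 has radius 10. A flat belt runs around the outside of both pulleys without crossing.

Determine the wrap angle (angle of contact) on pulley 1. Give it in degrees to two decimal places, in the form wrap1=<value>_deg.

open belt: β = asin((r2−r1)/C) = asin(9/38) = 13.7002°
wrap1 = π − 2β = 152.5995°
wrap2 = π + 2β = 207.4005°

wrap1=152.60_deg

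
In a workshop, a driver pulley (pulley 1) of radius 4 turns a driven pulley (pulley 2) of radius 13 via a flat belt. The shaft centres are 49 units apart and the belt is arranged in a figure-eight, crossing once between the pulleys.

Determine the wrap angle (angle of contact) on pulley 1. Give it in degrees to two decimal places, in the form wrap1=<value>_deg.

wrap1=220.60_deg

crossed belt: β = asin((r1+r2)/C) = asin(17/49) = 20.3002°
wrap1 = wrap2 = π + 2β = 220.6004°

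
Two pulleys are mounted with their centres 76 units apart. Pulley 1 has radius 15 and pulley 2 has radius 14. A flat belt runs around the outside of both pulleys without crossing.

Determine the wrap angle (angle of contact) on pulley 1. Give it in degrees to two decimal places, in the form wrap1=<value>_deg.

open belt: β = asin((r2−r1)/C) = asin(-1/76) = -0.7539°
wrap1 = π − 2β = 181.5078°
wrap2 = π + 2β = 178.4922°

wrap1=181.51_deg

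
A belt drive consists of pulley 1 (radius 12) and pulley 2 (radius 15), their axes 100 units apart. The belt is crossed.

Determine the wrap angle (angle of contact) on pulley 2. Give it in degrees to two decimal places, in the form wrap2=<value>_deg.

crossed belt: β = asin((r1+r2)/C) = asin(27/100) = 15.6643°
wrap1 = wrap2 = π + 2β = 211.3285°

wrap2=211.33_deg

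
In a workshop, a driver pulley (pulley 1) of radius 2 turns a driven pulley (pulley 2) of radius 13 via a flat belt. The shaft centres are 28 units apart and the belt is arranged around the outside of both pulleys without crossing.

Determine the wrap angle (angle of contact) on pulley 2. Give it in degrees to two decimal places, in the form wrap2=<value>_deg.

wrap2=226.26_deg

open belt: β = asin((r2−r1)/C) = asin(11/28) = 23.1324°
wrap1 = π − 2β = 133.7352°
wrap2 = π + 2β = 226.2648°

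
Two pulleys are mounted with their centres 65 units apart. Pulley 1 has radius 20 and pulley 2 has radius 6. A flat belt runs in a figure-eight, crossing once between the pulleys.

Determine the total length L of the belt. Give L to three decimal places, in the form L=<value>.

crossed belt: β = asin((r1+r2)/C) = asin(26/65) = 23.5782°
wrap1 = wrap2 = π + 2β = 227.1564°
tangent length = C·cosβ = 59.5735
L = (r1+r2)·wrap + 2·C·cosβ = 26·3.9646 + 2·59.5735 = 222.2273

L=222.227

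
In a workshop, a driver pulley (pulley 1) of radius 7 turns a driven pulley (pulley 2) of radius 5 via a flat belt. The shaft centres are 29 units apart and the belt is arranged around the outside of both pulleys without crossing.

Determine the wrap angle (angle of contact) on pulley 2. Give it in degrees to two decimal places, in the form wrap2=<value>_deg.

open belt: β = asin((r2−r1)/C) = asin(-2/29) = -3.9546°
wrap1 = π − 2β = 187.9091°
wrap2 = π + 2β = 172.0909°

wrap2=172.09_deg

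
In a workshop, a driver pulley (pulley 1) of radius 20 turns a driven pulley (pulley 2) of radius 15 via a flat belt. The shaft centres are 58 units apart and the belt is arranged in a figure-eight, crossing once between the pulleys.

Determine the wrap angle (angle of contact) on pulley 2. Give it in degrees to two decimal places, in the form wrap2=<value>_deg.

crossed belt: β = asin((r1+r2)/C) = asin(35/58) = 37.1173°
wrap1 = wrap2 = π + 2β = 254.2345°

wrap2=254.23_deg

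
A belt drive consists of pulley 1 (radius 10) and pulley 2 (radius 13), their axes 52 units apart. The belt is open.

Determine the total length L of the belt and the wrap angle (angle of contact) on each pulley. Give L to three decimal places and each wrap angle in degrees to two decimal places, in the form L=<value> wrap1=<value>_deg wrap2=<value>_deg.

open belt: β = asin((r2−r1)/C) = asin(3/52) = 3.3074°
wrap1 = π − 2β = 173.3853°
wrap2 = π + 2β = 186.6147°
tangent length = C·cosβ = 51.9134
L = r1·wrap1 + r2·wrap2 + 2·C·cosβ = 10·3.0261 + 13·3.2570 + 2·51.9134 = 176.4298

L=176.430 wrap1=173.39_deg wrap2=186.61_deg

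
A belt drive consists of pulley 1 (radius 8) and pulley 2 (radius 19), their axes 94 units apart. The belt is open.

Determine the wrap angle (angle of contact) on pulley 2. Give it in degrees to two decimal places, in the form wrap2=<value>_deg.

wrap2=193.44_deg

open belt: β = asin((r2−r1)/C) = asin(11/94) = 6.7202°
wrap1 = π − 2β = 166.5596°
wrap2 = π + 2β = 193.4404°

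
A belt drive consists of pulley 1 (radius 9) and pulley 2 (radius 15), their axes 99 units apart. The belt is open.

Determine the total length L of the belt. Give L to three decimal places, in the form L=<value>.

open belt: β = asin((r2−r1)/C) = asin(6/99) = 3.4746°
wrap1 = π − 2β = 173.0508°
wrap2 = π + 2β = 186.9492°
tangent length = C·cosβ = 98.8180
L = r1·wrap1 + r2·wrap2 + 2·C·cosβ = 9·3.0203 + 15·3.2629 + 2·98.8180 = 273.7620

L=273.762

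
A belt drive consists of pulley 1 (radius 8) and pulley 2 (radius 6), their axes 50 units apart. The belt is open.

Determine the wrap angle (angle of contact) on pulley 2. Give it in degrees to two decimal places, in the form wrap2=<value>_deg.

wrap2=175.42_deg

open belt: β = asin((r2−r1)/C) = asin(-2/50) = -2.2924°
wrap1 = π − 2β = 184.5849°
wrap2 = π + 2β = 175.4151°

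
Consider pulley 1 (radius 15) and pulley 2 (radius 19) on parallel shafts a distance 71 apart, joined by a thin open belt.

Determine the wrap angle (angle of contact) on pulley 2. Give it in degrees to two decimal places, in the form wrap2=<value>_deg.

wrap2=186.46_deg

open belt: β = asin((r2−r1)/C) = asin(4/71) = 3.2296°
wrap1 = π − 2β = 173.5407°
wrap2 = π + 2β = 186.4593°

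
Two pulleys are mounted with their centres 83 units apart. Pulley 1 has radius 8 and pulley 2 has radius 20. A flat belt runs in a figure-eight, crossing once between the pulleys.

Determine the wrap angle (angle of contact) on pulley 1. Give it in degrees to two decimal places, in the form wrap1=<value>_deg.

wrap1=219.43_deg

crossed belt: β = asin((r1+r2)/C) = asin(28/83) = 19.7155°
wrap1 = wrap2 = π + 2β = 219.4309°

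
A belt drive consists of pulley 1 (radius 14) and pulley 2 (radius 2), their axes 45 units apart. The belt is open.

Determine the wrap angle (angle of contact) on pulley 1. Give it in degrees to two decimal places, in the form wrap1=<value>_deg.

open belt: β = asin((r2−r1)/C) = asin(-12/45) = -15.4660°
wrap1 = π − 2β = 210.9320°
wrap2 = π + 2β = 149.0680°

wrap1=210.93_deg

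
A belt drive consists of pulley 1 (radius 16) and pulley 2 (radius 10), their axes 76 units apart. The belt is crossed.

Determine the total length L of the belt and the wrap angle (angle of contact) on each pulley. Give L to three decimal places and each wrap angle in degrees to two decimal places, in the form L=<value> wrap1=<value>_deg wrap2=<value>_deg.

L=242.666 wrap1=220.01_deg wrap2=220.01_deg

crossed belt: β = asin((r1+r2)/C) = asin(26/76) = 20.0052°
wrap1 = wrap2 = π + 2β = 220.0104°
tangent length = C·cosβ = 71.4143
L = (r1+r2)·wrap + 2·C·cosβ = 26·3.8399 + 2·71.4143 = 242.6661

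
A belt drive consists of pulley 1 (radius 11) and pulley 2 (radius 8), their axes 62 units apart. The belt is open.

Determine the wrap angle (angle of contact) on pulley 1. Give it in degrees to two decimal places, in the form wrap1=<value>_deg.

open belt: β = asin((r2−r1)/C) = asin(-3/62) = -2.7735°
wrap1 = π − 2β = 185.5469°
wrap2 = π + 2β = 174.4531°

wrap1=185.55_deg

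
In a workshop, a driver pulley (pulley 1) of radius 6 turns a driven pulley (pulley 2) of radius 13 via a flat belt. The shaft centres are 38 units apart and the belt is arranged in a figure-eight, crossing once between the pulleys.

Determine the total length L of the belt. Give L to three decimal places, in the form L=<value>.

crossed belt: β = asin((r1+r2)/C) = asin(19/38) = 30.0000°
wrap1 = wrap2 = π + 2β = 240.0000°
tangent length = C·cosβ = 32.9090
L = (r1+r2)·wrap + 2·C·cosβ = 19·4.1888 + 2·32.9090 = 145.4049

L=145.405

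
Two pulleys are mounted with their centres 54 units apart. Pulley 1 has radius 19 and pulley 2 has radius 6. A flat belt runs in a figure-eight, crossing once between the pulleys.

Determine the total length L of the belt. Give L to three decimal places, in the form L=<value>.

L=198.335

crossed belt: β = asin((r1+r2)/C) = asin(25/54) = 27.5785°
wrap1 = wrap2 = π + 2β = 235.1569°
tangent length = C·cosβ = 47.8644
L = (r1+r2)·wrap + 2·C·cosβ = 25·4.1043 + 2·47.8644 = 198.3354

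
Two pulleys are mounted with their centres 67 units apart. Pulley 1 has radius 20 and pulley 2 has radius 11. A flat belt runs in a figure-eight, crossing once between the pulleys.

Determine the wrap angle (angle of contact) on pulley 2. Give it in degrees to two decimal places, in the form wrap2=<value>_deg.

wrap2=235.12_deg

crossed belt: β = asin((r1+r2)/C) = asin(31/67) = 27.5606°
wrap1 = wrap2 = π + 2β = 235.1212°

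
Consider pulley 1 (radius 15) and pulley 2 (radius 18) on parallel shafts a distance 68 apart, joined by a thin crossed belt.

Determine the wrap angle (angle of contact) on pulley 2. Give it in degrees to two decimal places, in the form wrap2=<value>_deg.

crossed belt: β = asin((r1+r2)/C) = asin(33/68) = 29.0317°
wrap1 = wrap2 = π + 2β = 238.0635°

wrap2=238.06_deg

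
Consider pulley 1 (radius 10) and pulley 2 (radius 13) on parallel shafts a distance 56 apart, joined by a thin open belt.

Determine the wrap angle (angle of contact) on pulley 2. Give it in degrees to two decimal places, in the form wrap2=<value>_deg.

open belt: β = asin((r2−r1)/C) = asin(3/56) = 3.0709°
wrap1 = π − 2β = 173.8582°
wrap2 = π + 2β = 186.1418°

wrap2=186.14_deg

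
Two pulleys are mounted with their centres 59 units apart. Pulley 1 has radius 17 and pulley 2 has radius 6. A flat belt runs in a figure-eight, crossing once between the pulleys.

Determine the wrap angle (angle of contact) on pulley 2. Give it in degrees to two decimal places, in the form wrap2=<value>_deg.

crossed belt: β = asin((r1+r2)/C) = asin(23/59) = 22.9440°
wrap1 = wrap2 = π + 2β = 225.8879°

wrap2=225.89_deg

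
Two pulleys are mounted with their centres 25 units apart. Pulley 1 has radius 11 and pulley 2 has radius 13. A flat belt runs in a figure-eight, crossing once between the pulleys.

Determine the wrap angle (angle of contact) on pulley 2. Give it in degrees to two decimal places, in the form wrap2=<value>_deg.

wrap2=327.48_deg

crossed belt: β = asin((r1+r2)/C) = asin(24/25) = 73.7398°
wrap1 = wrap2 = π + 2β = 327.4796°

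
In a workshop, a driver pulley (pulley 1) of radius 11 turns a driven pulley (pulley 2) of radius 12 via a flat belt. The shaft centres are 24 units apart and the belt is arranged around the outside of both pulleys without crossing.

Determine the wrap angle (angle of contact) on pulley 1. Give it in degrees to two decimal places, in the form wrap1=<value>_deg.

wrap1=175.22_deg

open belt: β = asin((r2−r1)/C) = asin(1/24) = 2.3880°
wrap1 = π − 2β = 175.2240°
wrap2 = π + 2β = 184.7760°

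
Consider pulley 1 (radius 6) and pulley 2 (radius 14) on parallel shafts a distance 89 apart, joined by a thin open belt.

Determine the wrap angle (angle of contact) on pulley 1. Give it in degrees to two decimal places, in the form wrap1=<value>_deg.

open belt: β = asin((r2−r1)/C) = asin(8/89) = 5.1571°
wrap1 = π − 2β = 169.6857°
wrap2 = π + 2β = 190.3143°

wrap1=169.69_deg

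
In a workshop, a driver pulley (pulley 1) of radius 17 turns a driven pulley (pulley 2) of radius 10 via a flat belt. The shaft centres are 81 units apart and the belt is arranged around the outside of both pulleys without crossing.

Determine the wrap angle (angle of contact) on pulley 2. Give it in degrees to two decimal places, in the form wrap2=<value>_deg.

open belt: β = asin((r2−r1)/C) = asin(-7/81) = -4.9577°
wrap1 = π − 2β = 189.9153°
wrap2 = π + 2β = 170.0847°

wrap2=170.08_deg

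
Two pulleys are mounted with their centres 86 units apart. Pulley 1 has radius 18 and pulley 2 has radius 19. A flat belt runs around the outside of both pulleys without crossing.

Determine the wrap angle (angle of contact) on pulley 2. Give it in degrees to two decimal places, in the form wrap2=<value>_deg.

wrap2=181.33_deg

open belt: β = asin((r2−r1)/C) = asin(1/86) = 0.6662°
wrap1 = π − 2β = 178.6675°
wrap2 = π + 2β = 181.3325°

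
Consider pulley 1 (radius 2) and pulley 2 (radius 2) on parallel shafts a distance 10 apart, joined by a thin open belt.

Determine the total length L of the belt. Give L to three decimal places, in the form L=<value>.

open belt: β = asin((r2−r1)/C) = asin(0/10) = 0.0000°
wrap1 = π − 2β = 180.0000°
wrap2 = π + 2β = 180.0000°
tangent length = C·cosβ = 10.0000
L = r1·wrap1 + r2·wrap2 + 2·C·cosβ = 2·3.1416 + 2·3.1416 + 2·10.0000 = 32.5664

L=32.566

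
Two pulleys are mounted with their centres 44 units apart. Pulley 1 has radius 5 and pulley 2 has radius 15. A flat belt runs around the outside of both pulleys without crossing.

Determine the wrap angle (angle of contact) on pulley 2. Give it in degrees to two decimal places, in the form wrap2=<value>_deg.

wrap2=206.27_deg

open belt: β = asin((r2−r1)/C) = asin(10/44) = 13.1366°
wrap1 = π − 2β = 153.7269°
wrap2 = π + 2β = 206.2731°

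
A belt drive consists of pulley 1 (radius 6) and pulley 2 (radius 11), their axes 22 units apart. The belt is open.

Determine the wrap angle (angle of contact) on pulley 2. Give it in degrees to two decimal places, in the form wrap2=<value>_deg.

open belt: β = asin((r2−r1)/C) = asin(5/22) = 13.1366°
wrap1 = π − 2β = 153.7269°
wrap2 = π + 2β = 206.2731°

wrap2=206.27_deg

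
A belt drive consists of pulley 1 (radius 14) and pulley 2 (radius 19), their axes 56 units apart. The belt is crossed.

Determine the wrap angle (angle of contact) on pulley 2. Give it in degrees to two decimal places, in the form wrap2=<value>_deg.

wrap2=252.21_deg

crossed belt: β = asin((r1+r2)/C) = asin(33/56) = 36.1063°
wrap1 = wrap2 = π + 2β = 252.2127°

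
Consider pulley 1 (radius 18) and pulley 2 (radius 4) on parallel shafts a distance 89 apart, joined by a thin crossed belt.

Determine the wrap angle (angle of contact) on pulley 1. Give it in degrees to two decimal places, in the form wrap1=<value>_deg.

crossed belt: β = asin((r1+r2)/C) = asin(22/89) = 14.3114°
wrap1 = wrap2 = π + 2β = 208.6227°

wrap1=208.62_deg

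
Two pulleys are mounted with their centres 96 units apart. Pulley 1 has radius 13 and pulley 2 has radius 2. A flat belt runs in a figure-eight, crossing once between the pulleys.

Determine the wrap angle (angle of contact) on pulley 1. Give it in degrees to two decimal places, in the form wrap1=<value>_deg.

wrap1=197.98_deg

crossed belt: β = asin((r1+r2)/C) = asin(15/96) = 8.9893°
wrap1 = wrap2 = π + 2β = 197.9786°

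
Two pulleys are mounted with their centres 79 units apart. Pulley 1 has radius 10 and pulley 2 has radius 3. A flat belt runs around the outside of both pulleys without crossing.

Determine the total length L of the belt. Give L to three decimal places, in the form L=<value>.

open belt: β = asin((r2−r1)/C) = asin(-7/79) = -5.0835°
wrap1 = π − 2β = 190.1670°
wrap2 = π + 2β = 169.8330°
tangent length = C·cosβ = 78.6893
L = r1·wrap1 + r2·wrap2 + 2·C·cosβ = 10·3.3190 + 3·2.9641 + 2·78.6893 = 199.4614

L=199.461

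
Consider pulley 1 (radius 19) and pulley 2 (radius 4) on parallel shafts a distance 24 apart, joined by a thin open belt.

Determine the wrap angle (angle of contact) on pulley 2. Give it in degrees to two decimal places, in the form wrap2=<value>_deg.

open belt: β = asin((r2−r1)/C) = asin(-15/24) = -38.6822°
wrap1 = π − 2β = 257.3644°
wrap2 = π + 2β = 102.6356°

wrap2=102.64_deg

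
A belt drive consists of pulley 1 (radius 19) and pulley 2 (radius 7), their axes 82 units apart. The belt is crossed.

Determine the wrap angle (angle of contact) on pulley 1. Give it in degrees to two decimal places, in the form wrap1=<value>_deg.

wrap1=216.97_deg

crossed belt: β = asin((r1+r2)/C) = asin(26/82) = 18.4860°
wrap1 = wrap2 = π + 2β = 216.9720°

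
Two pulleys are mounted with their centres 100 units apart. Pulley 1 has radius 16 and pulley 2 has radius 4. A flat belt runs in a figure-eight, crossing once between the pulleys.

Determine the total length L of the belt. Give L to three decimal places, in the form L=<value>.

L=266.845

crossed belt: β = asin((r1+r2)/C) = asin(20/100) = 11.5370°
wrap1 = wrap2 = π + 2β = 203.0739°
tangent length = C·cosβ = 97.9796
L = (r1+r2)·wrap + 2·C·cosβ = 20·3.5443 + 2·97.9796 = 266.8453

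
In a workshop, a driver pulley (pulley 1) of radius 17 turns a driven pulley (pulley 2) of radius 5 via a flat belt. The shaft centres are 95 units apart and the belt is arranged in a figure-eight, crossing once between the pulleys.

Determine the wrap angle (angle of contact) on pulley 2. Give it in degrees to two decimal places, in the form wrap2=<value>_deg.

crossed belt: β = asin((r1+r2)/C) = asin(22/95) = 13.3900°
wrap1 = wrap2 = π + 2β = 206.7801°

wrap2=206.78_deg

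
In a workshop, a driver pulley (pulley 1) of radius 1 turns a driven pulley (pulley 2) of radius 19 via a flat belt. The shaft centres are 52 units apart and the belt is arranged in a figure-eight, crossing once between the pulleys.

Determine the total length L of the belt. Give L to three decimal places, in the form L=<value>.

L=174.623

crossed belt: β = asin((r1+r2)/C) = asin(20/52) = 22.6199°
wrap1 = wrap2 = π + 2β = 225.2397°
tangent length = C·cosβ = 48.0000
L = (r1+r2)·wrap + 2·C·cosβ = 20·3.9312 + 2·48.0000 = 174.6235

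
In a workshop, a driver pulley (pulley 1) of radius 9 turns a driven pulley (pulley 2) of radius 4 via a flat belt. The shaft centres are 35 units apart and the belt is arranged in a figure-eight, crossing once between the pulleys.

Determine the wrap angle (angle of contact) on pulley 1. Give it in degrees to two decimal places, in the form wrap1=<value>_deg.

crossed belt: β = asin((r1+r2)/C) = asin(13/35) = 21.8037°
wrap1 = wrap2 = π + 2β = 223.6075°

wrap1=223.61_deg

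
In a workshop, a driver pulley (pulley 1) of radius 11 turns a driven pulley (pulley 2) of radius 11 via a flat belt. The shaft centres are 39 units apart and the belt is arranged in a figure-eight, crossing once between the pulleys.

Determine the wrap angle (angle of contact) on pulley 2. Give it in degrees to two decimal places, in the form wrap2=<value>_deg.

crossed belt: β = asin((r1+r2)/C) = asin(22/39) = 34.3400°
wrap1 = wrap2 = π + 2β = 248.6800°

wrap2=248.68_deg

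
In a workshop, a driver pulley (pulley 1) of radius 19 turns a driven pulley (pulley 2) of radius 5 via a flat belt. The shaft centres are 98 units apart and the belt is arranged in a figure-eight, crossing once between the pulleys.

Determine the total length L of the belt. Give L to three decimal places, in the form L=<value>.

crossed belt: β = asin((r1+r2)/C) = asin(24/98) = 14.1758°
wrap1 = wrap2 = π + 2β = 208.3516°
tangent length = C·cosβ = 95.0158
L = (r1+r2)·wrap + 2·C·cosβ = 24·3.6364 + 2·95.0158 = 277.3057

L=277.306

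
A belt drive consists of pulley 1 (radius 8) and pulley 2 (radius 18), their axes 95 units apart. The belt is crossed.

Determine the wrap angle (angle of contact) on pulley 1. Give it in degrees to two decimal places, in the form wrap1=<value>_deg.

crossed belt: β = asin((r1+r2)/C) = asin(26/95) = 15.8836°
wrap1 = wrap2 = π + 2β = 211.7672°

wrap1=211.77_deg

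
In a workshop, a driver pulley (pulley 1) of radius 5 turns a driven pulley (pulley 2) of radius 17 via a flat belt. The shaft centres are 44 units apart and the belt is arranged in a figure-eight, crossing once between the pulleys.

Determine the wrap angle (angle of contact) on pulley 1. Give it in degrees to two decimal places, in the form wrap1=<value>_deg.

crossed belt: β = asin((r1+r2)/C) = asin(22/44) = 30.0000°
wrap1 = wrap2 = π + 2β = 240.0000°

wrap1=240.00_deg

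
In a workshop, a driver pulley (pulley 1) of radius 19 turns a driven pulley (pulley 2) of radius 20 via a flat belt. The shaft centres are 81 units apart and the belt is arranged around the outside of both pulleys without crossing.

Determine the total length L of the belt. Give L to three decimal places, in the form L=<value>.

open belt: β = asin((r2−r1)/C) = asin(1/81) = 0.7074°
wrap1 = π − 2β = 178.5853°
wrap2 = π + 2β = 181.4147°
tangent length = C·cosβ = 80.9938
L = r1·wrap1 + r2·wrap2 + 2·C·cosβ = 19·3.1169 + 20·3.1663 + 2·80.9938 = 284.5345

L=284.534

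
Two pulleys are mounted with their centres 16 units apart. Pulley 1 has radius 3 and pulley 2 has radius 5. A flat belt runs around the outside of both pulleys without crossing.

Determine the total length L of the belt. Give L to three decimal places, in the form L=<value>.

L=57.383

open belt: β = asin((r2−r1)/C) = asin(2/16) = 7.1808°
wrap1 = π − 2β = 165.6385°
wrap2 = π + 2β = 194.3615°
tangent length = C·cosβ = 15.8745
L = r1·wrap1 + r2·wrap2 + 2·C·cosβ = 3·2.8909 + 5·3.3922 + 2·15.8745 = 57.3831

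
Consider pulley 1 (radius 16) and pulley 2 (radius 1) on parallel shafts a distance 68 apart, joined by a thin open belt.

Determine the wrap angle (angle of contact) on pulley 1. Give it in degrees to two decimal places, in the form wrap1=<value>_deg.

wrap1=205.49_deg

open belt: β = asin((r2−r1)/C) = asin(-15/68) = -12.7436°
wrap1 = π − 2β = 205.4872°
wrap2 = π + 2β = 154.5128°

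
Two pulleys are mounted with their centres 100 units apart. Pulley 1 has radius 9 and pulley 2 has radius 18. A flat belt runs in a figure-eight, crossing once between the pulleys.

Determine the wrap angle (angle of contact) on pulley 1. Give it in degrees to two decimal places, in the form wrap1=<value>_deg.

wrap1=211.33_deg

crossed belt: β = asin((r1+r2)/C) = asin(27/100) = 15.6643°
wrap1 = wrap2 = π + 2β = 211.3285°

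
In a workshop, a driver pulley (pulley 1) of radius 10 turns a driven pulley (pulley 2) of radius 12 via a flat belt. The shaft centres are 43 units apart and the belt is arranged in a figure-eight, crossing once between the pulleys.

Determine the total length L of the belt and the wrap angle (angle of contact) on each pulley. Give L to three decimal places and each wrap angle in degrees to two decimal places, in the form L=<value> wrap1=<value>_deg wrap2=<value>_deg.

L=166.638 wrap1=241.54_deg wrap2=241.54_deg

crossed belt: β = asin((r1+r2)/C) = asin(22/43) = 30.7723°
wrap1 = wrap2 = π + 2β = 241.5446°
tangent length = C·cosβ = 36.9459
L = (r1+r2)·wrap + 2·C·cosβ = 22·4.2157 + 2·36.9459 = 166.6383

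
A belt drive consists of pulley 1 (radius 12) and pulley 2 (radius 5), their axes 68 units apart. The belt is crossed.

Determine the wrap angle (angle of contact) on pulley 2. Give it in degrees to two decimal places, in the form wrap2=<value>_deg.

wrap2=208.96_deg

crossed belt: β = asin((r1+r2)/C) = asin(17/68) = 14.4775°
wrap1 = wrap2 = π + 2β = 208.9550°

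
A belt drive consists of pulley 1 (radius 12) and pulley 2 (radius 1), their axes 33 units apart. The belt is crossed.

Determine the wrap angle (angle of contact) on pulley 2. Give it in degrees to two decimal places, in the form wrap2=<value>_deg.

wrap2=226.40_deg

crossed belt: β = asin((r1+r2)/C) = asin(13/33) = 23.1998°
wrap1 = wrap2 = π + 2β = 226.3997°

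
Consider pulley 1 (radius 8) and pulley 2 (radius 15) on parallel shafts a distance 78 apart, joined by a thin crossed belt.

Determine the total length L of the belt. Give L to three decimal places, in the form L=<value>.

crossed belt: β = asin((r1+r2)/C) = asin(23/78) = 17.1498°
wrap1 = wrap2 = π + 2β = 214.2997°
tangent length = C·cosβ = 74.5319
L = (r1+r2)·wrap + 2·C·cosβ = 23·3.7402 + 2·74.5319 = 235.0892

L=235.089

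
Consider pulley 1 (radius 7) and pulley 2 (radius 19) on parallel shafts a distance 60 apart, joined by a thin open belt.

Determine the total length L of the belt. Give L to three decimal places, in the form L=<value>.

L=204.090

open belt: β = asin((r2−r1)/C) = asin(12/60) = 11.5370°
wrap1 = π − 2β = 156.9261°
wrap2 = π + 2β = 203.0739°
tangent length = C·cosβ = 58.7878
L = r1·wrap1 + r2·wrap2 + 2·C·cosβ = 7·2.7389 + 19·3.5443 + 2·58.7878 = 204.0895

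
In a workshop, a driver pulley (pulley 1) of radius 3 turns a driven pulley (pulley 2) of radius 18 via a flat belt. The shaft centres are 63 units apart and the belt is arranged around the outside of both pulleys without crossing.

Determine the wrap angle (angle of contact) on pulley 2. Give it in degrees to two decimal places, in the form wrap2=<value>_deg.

wrap2=207.55_deg

open belt: β = asin((r2−r1)/C) = asin(15/63) = 13.7741°
wrap1 = π − 2β = 152.4517°
wrap2 = π + 2β = 207.5483°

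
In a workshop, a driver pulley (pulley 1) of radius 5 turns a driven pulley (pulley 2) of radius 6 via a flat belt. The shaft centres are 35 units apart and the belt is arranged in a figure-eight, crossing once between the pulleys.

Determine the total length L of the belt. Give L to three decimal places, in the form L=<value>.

L=108.044

crossed belt: β = asin((r1+r2)/C) = asin(11/35) = 18.3177°
wrap1 = wrap2 = π + 2β = 216.6354°
tangent length = C·cosβ = 33.2265
L = (r1+r2)·wrap + 2·C·cosβ = 11·3.7810 + 2·33.2265 = 108.0440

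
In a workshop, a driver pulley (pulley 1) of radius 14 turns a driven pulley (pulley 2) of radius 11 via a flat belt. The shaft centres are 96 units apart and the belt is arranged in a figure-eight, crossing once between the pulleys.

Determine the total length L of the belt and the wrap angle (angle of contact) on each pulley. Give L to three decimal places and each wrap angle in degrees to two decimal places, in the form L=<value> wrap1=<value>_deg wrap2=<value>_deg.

crossed belt: β = asin((r1+r2)/C) = asin(25/96) = 15.0948°
wrap1 = wrap2 = π + 2β = 210.1896°
tangent length = C·cosβ = 92.6876
L = (r1+r2)·wrap + 2·C·cosβ = 25·3.6685 + 2·92.6876 = 277.0878

L=277.088 wrap1=210.19_deg wrap2=210.19_deg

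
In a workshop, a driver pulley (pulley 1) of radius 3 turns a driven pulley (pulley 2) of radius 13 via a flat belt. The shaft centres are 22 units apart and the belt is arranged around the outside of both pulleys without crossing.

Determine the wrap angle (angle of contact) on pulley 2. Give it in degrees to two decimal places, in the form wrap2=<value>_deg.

wrap2=234.07_deg

open belt: β = asin((r2−r1)/C) = asin(10/22) = 27.0357°
wrap1 = π − 2β = 125.9286°
wrap2 = π + 2β = 234.0714°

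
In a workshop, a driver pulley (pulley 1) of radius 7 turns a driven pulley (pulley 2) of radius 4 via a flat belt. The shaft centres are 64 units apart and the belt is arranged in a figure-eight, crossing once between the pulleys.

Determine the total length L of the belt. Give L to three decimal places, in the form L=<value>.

crossed belt: β = asin((r1+r2)/C) = asin(11/64) = 9.8969°
wrap1 = wrap2 = π + 2β = 199.7937°
tangent length = C·cosβ = 63.0476
L = (r1+r2)·wrap + 2·C·cosβ = 11·3.4871 + 2·63.0476 = 164.4528

L=164.453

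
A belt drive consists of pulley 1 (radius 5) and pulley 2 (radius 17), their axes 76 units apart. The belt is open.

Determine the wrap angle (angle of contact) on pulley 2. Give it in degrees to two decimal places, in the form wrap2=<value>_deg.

wrap2=198.17_deg

open belt: β = asin((r2−r1)/C) = asin(12/76) = 9.0847°
wrap1 = π − 2β = 161.8306°
wrap2 = π + 2β = 198.1694°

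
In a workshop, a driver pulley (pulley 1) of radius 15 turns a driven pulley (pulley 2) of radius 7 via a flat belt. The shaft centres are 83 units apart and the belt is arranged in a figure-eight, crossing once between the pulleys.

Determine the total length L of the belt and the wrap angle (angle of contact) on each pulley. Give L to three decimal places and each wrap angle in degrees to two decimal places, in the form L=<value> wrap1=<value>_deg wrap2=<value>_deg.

L=240.981 wrap1=210.74_deg wrap2=210.74_deg

crossed belt: β = asin((r1+r2)/C) = asin(22/83) = 15.3705°
wrap1 = wrap2 = π + 2β = 210.7411°
tangent length = C·cosβ = 80.0312
L = (r1+r2)·wrap + 2·C·cosβ = 22·3.6781 + 2·80.0312 = 240.9812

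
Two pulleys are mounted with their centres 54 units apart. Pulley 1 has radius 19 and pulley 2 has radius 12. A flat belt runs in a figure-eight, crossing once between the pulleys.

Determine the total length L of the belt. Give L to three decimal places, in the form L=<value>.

L=223.731

crossed belt: β = asin((r1+r2)/C) = asin(31/54) = 35.0348°
wrap1 = wrap2 = π + 2β = 250.0696°
tangent length = C·cosβ = 44.2154
L = (r1+r2)·wrap + 2·C·cosβ = 31·4.3645 + 2·44.2154 = 223.7315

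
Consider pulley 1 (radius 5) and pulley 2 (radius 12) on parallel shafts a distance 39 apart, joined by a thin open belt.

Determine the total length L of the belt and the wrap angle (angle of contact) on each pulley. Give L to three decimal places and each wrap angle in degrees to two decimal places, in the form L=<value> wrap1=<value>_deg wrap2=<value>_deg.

L=132.667 wrap1=159.32_deg wrap2=200.68_deg

open belt: β = asin((r2−r1)/C) = asin(7/39) = 10.3399°
wrap1 = π − 2β = 159.3202°
wrap2 = π + 2β = 200.6798°
tangent length = C·cosβ = 38.3667
L = r1·wrap1 + r2·wrap2 + 2·C·cosβ = 5·2.7807 + 12·3.5025 + 2·38.3667 = 132.6669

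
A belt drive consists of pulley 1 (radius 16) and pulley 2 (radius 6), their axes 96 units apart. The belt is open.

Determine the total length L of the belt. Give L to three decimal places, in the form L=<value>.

open belt: β = asin((r2−r1)/C) = asin(-10/96) = -5.9792°
wrap1 = π − 2β = 191.9583°
wrap2 = π + 2β = 168.0417°
tangent length = C·cosβ = 95.4777
L = r1·wrap1 + r2·wrap2 + 2·C·cosβ = 16·3.3503 + 6·2.9329 + 2·95.4777 = 262.1577

L=262.158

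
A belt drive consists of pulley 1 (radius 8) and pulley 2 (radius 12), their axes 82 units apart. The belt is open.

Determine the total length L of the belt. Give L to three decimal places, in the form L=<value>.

L=227.027

open belt: β = asin((r2−r1)/C) = asin(4/82) = 2.7960°
wrap1 = π − 2β = 174.4079°
wrap2 = π + 2β = 185.5921°
tangent length = C·cosβ = 81.9024
L = r1·wrap1 + r2·wrap2 + 2·C·cosβ = 8·3.0440 + 12·3.2392 + 2·81.9024 = 227.0270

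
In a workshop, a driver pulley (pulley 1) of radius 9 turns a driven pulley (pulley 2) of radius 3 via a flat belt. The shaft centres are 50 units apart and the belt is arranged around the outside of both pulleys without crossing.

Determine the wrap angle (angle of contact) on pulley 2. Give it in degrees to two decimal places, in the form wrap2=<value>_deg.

wrap2=166.22_deg

open belt: β = asin((r2−r1)/C) = asin(-6/50) = -6.8921°
wrap1 = π − 2β = 193.7842°
wrap2 = π + 2β = 166.2158°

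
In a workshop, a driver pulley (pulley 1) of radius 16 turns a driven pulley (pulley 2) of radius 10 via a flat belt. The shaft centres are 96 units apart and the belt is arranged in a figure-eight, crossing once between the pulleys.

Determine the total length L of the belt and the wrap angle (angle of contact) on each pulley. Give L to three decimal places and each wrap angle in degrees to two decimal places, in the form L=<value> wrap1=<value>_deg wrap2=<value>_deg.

L=280.767 wrap1=211.43_deg wrap2=211.43_deg

crossed belt: β = asin((r1+r2)/C) = asin(26/96) = 15.7139°
wrap1 = wrap2 = π + 2β = 211.4277°
tangent length = C·cosβ = 92.4121
L = (r1+r2)·wrap + 2·C·cosβ = 26·3.6901 + 2·92.4121 = 280.7671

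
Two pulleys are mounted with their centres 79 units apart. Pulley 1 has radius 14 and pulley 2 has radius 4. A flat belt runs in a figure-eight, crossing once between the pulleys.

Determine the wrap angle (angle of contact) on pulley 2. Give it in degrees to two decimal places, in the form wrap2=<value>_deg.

wrap2=206.34_deg

crossed belt: β = asin((r1+r2)/C) = asin(18/79) = 13.1704°
wrap1 = wrap2 = π + 2β = 206.3408°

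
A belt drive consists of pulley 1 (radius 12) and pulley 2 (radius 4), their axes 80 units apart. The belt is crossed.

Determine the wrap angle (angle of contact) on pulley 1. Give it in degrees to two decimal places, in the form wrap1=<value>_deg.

crossed belt: β = asin((r1+r2)/C) = asin(16/80) = 11.5370°
wrap1 = wrap2 = π + 2β = 203.0739°

wrap1=203.07_deg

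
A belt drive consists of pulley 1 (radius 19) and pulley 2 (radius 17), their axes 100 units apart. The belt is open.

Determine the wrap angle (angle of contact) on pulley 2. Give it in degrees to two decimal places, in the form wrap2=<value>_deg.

wrap2=177.71_deg

open belt: β = asin((r2−r1)/C) = asin(-2/100) = -1.1460°
wrap1 = π − 2β = 182.2920°
wrap2 = π + 2β = 177.7080°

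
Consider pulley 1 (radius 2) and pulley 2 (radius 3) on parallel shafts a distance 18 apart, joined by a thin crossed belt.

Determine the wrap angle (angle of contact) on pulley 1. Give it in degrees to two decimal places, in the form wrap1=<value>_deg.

crossed belt: β = asin((r1+r2)/C) = asin(5/18) = 16.1276°
wrap1 = wrap2 = π + 2β = 212.2552°

wrap1=212.26_deg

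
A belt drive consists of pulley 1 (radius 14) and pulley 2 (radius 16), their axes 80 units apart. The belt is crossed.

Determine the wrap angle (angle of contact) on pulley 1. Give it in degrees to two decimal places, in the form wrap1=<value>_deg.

wrap1=224.05_deg

crossed belt: β = asin((r1+r2)/C) = asin(30/80) = 22.0243°
wrap1 = wrap2 = π + 2β = 224.0486°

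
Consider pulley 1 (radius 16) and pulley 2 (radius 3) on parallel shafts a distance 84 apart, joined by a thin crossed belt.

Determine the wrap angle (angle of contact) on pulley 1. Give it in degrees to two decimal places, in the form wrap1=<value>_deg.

wrap1=206.15_deg

crossed belt: β = asin((r1+r2)/C) = asin(19/84) = 13.0729°
wrap1 = wrap2 = π + 2β = 206.1458°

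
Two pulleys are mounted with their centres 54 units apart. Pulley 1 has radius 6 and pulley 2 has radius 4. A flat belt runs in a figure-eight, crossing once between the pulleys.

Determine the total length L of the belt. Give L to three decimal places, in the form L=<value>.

crossed belt: β = asin((r1+r2)/C) = asin(10/54) = 10.6719°
wrap1 = wrap2 = π + 2β = 201.3439°
tangent length = C·cosβ = 53.0660
L = (r1+r2)·wrap + 2·C·cosβ = 10·3.5141 + 2·53.0660 = 141.2731

L=141.273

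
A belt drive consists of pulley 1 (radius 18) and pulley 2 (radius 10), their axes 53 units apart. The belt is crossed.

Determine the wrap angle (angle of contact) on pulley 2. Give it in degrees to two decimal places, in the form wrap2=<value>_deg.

crossed belt: β = asin((r1+r2)/C) = asin(28/53) = 31.8908°
wrap1 = wrap2 = π + 2β = 243.7816°

wrap2=243.78_deg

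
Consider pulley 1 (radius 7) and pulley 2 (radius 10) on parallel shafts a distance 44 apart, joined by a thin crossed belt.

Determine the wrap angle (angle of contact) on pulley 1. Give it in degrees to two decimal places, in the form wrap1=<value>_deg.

wrap1=225.46_deg

crossed belt: β = asin((r1+r2)/C) = asin(17/44) = 22.7284°
wrap1 = wrap2 = π + 2β = 225.4568°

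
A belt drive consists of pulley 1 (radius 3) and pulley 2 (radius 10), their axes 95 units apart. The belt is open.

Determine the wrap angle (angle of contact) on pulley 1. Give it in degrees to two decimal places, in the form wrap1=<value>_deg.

open belt: β = asin((r2−r1)/C) = asin(7/95) = 4.2256°
wrap1 = π − 2β = 171.5488°
wrap2 = π + 2β = 188.4512°

wrap1=171.55_deg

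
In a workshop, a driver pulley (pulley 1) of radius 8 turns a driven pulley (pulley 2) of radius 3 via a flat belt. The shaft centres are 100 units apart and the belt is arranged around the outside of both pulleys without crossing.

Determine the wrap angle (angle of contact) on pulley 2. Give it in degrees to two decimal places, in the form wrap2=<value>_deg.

open belt: β = asin((r2−r1)/C) = asin(-5/100) = -2.8660°
wrap1 = π − 2β = 185.7320°
wrap2 = π + 2β = 174.2680°

wrap2=174.27_deg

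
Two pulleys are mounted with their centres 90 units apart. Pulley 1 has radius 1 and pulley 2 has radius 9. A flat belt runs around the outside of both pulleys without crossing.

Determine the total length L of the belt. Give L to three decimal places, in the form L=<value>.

L=212.128

open belt: β = asin((r2−r1)/C) = asin(8/90) = 5.0997°
wrap1 = π − 2β = 169.8006°
wrap2 = π + 2β = 190.1994°
tangent length = C·cosβ = 89.6437
L = r1·wrap1 + r2·wrap2 + 2·C·cosβ = 1·2.9636 + 9·3.3196 + 2·89.6437 = 212.1275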